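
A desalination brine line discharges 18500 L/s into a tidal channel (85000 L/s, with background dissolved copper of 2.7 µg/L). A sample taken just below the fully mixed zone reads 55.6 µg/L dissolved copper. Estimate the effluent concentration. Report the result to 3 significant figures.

299 µg/L

Mass balance: 85000·2.700 + 18500·Cₑ = 103500·55.60
→ Cₑ = (103500·55.60 − 85000·2.700) / 18500 = 298.7 µg/L.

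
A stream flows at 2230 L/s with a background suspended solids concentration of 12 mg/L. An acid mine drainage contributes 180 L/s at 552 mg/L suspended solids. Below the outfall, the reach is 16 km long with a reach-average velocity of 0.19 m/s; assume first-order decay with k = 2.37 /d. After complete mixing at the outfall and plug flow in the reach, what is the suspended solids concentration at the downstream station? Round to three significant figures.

5.19 mg/L

Mixed concentration C = ΣQC/ΣQ = (2230·12.00 + 180.0·552.0) / 2410 = 126100/2410 = 52.33 mg/L.
Travel time t = 16·1000 / 0.19 = 84210 s = 23.39 h.
After decay, C = 52.33 × e^(−kt) = 52.33 × 0.09927 = 5.195 mg/L.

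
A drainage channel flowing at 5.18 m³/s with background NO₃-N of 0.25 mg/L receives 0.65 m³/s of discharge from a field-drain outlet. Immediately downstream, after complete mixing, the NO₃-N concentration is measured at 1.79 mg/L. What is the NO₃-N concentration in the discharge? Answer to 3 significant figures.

Mass balance: 5.180·0.2500 + 0.6500·Cₑ = 5.830·1.790
→ Cₑ = (5.830·1.790 − 5.180·0.2500) / 0.6500 = 14.06 mg/L.

14.1 mg/L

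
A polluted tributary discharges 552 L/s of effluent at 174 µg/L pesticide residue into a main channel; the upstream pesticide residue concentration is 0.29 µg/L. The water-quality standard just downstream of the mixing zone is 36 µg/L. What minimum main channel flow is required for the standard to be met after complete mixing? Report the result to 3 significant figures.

2130 L/s

Set C_mix = 36: (Q·0.2900 + 552.0·174.0) / (Q + 552.0) = 36
→ Q = 552.0·(174.0 − 36)/(36 − 0.2900) = 2133 L/s.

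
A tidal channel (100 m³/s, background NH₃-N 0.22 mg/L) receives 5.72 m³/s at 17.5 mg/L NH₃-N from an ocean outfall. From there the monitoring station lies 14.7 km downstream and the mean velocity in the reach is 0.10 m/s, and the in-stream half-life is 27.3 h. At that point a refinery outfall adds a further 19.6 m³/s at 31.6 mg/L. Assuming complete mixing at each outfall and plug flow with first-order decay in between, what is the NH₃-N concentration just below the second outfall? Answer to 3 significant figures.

5.29 mg/L

Flow-weighted average: C = (100.0·0.2200 + 5.720·17.50) / 105.7 = 122.1/105.7 = 1.155 mg/L; combined flow 105.7 m³/s.
Travel time t = 14.7·1000 / 0.10 = 147000 s = 40.83 h.
Half-life 27.3 h → k = ln 2 / 27.3 = 0.02539 h⁻¹ = 0.6094 d⁻¹.
After decay, C = 1.155 × e^(−kt) = 1.155 × 0.3546 = 0.4095 mg/L.
At the second outfall, C = (105.7·0.4095 + 19.60·31.60) / (105.7 + 19.60) = 5.288 mg/L.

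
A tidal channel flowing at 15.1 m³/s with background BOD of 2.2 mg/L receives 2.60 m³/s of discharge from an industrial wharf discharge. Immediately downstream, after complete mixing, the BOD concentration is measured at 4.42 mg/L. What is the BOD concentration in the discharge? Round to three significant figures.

Mass balance: 15.10·2.200 + 2.600·Cₑ = 17.70·4.420
→ Cₑ = (17.70·4.420 − 15.10·2.200) / 2.600 = 17.31 mg/L.

17.3 mg/L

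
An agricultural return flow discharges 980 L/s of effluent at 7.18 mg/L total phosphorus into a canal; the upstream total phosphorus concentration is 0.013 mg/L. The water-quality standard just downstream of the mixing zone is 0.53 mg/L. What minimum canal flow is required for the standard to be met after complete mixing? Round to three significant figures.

12600 L/s

Set C_mix = 0.53: (Q·0.01300 + 980.0·7.180) / (Q + 980.0) = 0.53
→ Q = 980.0·(7.180 − 0.53)/(0.53 − 0.01300) = 12610 L/s.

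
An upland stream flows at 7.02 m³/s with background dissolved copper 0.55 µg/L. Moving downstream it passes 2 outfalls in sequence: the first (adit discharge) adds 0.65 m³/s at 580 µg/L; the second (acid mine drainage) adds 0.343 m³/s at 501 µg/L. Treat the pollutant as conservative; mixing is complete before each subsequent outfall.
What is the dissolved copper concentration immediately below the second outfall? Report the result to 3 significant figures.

69.0 µg/L

Outfall 1: combined Q = 7.670 m³/s; C = (7.020·0.5500 + 0.6500·580.0)/7.670 = 49.66 µg/L.
Outfall 2: combined Q = 8.013 m³/s; C = (7.670·49.66 + 0.3430·501.0)/8.013 = 68.98 µg/L.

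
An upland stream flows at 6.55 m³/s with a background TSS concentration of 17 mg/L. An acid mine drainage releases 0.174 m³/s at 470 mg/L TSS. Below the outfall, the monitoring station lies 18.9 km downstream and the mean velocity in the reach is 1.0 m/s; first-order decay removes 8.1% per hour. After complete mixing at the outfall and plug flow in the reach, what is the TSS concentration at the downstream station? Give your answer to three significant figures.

18.4 mg/L

Mass balance: C = (6.550·17.00 + 0.1740·470.0) / 6.724 = 193.1/6.724 = 28.72 mg/L.
Travel time t = 18.9·1000 / 1.0 = 18900 s = 5.250 h.
8.1%/h lost → k = −ln(1 − 0.081) = 0.08447 h⁻¹.
Decay over the reach: 28.72·exp(−kt) = 28.72·0.6418 = 18.43 mg/L.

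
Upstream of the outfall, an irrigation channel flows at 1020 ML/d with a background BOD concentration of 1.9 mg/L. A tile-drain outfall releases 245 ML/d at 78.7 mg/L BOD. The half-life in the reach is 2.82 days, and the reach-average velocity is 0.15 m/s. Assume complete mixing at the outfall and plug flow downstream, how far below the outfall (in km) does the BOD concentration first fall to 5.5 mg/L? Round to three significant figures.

58.8 km

Mass balance: C = (1020·1.900 + 245.0·78.70) / 1265 = 21220/1265 = 16.77 mg/L.
Half-life 2.82 d → k = ln 2 / 2.82 = 0.2458 d⁻¹.
Set 16.77·exp(−k·t) = 5.5 → t = ln(16.77/5.5)/k = 392000 s = 108.9 h.
Distance = v·t = 0.15·392000 = 58800 m = 58.80 km.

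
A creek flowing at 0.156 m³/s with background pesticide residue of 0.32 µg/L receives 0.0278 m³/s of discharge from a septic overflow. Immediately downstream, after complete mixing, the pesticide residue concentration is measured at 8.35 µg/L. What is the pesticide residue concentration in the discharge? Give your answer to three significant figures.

53.4 µg/L

Mass balance: 0.1560·0.3200 + 0.02780·Cₑ = 0.1838·8.350
→ Cₑ = (0.1838·8.350 − 0.1560·0.3200) / 0.02780 = 53.41 µg/L.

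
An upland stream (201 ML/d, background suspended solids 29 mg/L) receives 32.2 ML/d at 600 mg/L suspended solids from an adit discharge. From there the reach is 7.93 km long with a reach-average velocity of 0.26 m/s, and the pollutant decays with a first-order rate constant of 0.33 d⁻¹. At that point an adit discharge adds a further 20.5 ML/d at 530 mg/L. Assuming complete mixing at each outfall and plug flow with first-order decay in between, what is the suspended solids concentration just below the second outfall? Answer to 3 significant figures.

After mixing, C = (201.0·29.00 + 32.20·600.0) / 233.2 = 25150/233.2 = 107.8 mg/L; combined flow 233.2 ML/d.
Travel time t = 7.93·1000 / 0.26 = 30500 s = 8.472 h.
Decay over the reach: 107.8·exp(−kt) = 107.8·0.8900 = 95.98 mg/L.
At the second outfall, C = (233.2·95.98 + 20.50·530.0) / (233.2 + 20.50) = 131.1 mg/L.

131 mg/L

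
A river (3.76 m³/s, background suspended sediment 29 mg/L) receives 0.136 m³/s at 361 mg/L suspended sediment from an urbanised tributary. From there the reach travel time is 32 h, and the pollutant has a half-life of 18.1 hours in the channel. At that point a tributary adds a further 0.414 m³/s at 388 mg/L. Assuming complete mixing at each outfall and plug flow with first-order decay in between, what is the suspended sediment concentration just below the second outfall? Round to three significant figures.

48.0 mg/L

Mixed concentration C = ΣQC/ΣQ = (3.760·29.00 + 0.1360·361.0) / 3.896 = 158.1/3.896 = 40.59 mg/L; combined flow 3.896 m³/s.
Half-life 18.1 h → k = ln 2 / 18.1 = 0.03830 h⁻¹ = 0.9191 d⁻¹.
Applying C = C₀e^(−kt): 40.59 × 0.2936 = 11.92 mg/L.
Second outfall: C = (3.896·11.92 + 0.4140·388.0)/4.310 = 48.04 mg/L.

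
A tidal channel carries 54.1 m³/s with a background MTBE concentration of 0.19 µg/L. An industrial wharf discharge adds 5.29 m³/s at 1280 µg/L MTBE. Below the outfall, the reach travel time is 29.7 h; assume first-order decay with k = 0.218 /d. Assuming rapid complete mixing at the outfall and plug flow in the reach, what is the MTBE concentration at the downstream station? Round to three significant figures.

87.2 µg/L

Flow-weighted average: C = (54.10·0.1900 + 5.290·1280) / 59.39 = 6781/59.39 = 114.2 µg/L.
First-order decay: C = 114.2·exp(−k·t) = 114.2·0.7636 = 87.19 µg/L.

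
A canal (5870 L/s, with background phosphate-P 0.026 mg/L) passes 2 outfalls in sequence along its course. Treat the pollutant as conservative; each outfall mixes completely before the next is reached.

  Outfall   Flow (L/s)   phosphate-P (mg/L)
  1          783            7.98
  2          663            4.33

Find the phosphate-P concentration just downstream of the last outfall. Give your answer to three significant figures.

Below outfall 1: Q → 6653 L/s, C = (5870·0.02600 + 783.0·7.980)/6653 = 0.9621 mg/L.
Below outfall 2: Q → 7316 L/s, C = (6653·0.9621 + 663.0·4.330)/7316 = 1.267 mg/L.

1.27 mg/L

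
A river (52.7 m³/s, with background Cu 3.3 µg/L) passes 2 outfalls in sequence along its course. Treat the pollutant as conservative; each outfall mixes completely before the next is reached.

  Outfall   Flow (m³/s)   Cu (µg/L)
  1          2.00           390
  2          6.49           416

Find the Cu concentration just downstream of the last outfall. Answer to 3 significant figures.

59.7 µg/L

Below outfall 1: Q → 54.70 m³/s, C = (52.70·3.300 + 2.000·390.0)/54.70 = 17.44 µg/L.
Below outfall 2: Q → 61.19 m³/s, C = (54.70·17.44 + 6.490·416.0)/61.19 = 59.71 µg/L.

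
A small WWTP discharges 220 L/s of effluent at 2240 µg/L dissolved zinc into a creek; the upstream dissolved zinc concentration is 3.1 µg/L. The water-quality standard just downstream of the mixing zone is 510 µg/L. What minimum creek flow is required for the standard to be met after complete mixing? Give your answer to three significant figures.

Set C_mix = 510: (Q·3.100 + 220.0·2240) / (Q + 220.0) = 510
→ Q = 220.0·(2240 − 510)/(510 − 3.100) = 750.8 L/s.

751 L/s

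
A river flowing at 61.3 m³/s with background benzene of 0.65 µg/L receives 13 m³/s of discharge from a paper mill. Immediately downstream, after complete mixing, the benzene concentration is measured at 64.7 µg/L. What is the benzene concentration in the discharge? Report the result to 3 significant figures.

367 µg/L

Mass balance: 61.30·0.6500 + 13.00·Cₑ = 74.30·64.70
→ Cₑ = (74.30·64.70 − 61.30·0.6500) / 13.00 = 366.7 µg/L.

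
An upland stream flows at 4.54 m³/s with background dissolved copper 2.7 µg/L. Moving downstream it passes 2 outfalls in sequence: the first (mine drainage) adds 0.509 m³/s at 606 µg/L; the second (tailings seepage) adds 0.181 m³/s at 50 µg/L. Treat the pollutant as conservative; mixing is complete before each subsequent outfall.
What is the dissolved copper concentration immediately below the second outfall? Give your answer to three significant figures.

Outfall 1: combined Q = 5.049 m³/s; C = (4.540·2.700 + 0.5090·606.0)/5.049 = 63.52 µg/L.
Outfall 2: combined Q = 5.230 m³/s; C = (5.049·63.52 + 0.1810·50.00)/5.230 = 63.05 µg/L.

63.1 µg/L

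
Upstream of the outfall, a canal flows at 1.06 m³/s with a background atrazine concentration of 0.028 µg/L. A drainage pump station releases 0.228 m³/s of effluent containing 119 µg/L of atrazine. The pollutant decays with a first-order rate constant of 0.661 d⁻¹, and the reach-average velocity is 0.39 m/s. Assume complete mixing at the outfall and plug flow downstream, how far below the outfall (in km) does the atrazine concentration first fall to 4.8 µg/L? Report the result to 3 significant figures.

75.5 km

Flow-weighted average: C = (1.060·0.02800 + 0.2280·119.0) / 1.288 = 27.16/1.288 = 21.09 µg/L.
Set 21.09·exp(−k·t) = 4.8 → t = ln(21.09/4.8)/k = 193500 s = 53.74 h.
Distance = v·t = 0.39·193500 = 75450 m = 75.45 km.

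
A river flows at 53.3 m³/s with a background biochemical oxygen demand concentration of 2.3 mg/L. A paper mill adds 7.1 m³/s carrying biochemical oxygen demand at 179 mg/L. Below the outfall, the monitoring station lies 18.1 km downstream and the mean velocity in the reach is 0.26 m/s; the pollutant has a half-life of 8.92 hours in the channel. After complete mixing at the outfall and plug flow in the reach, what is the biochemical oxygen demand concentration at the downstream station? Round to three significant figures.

Mass balance: C = (53.30·2.300 + 7.100·179.0) / 60.40 = 1393/60.40 = 23.07 mg/L.
Travel time t = 18.1·1000 / 0.26 = 69620 s = 19.34 h.
Half-life 8.92 h → k = ln 2 / 8.92 = 0.07771 h⁻¹ = 1.865 d⁻¹.
Applying C = C₀e^(−kt): 23.07 × 0.2225 = 5.134 mg/L.

5.13 mg/L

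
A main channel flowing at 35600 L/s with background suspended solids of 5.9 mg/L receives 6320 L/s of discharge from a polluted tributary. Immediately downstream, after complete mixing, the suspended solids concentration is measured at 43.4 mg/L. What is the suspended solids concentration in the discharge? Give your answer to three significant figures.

255 mg/L

Mass balance: 35600·5.900 + 6320·Cₑ = 41920·43.40
→ Cₑ = (41920·43.40 − 35600·5.900) / 6320 = 254.6 mg/L.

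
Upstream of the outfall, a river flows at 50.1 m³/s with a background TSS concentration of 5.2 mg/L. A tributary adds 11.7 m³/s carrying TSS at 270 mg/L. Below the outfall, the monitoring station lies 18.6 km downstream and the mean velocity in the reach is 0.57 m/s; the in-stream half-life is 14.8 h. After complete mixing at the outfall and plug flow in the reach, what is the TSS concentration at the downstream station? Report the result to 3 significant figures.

36.2 mg/L

Flow-weighted average: C = (50.10·5.200 + 11.70·270.0) / 61.80 = 3420/61.80 = 55.33 mg/L.
Travel time t = 18.6·1000 / 0.57 = 32630 s = 9.064 h.
Half-life 14.8 h → k = ln 2 / 14.8 = 0.04683 h⁻¹ = 1.124 d⁻¹.
Applying C = C₀e^(−kt): 55.33 × 0.6541 = 36.19 mg/L.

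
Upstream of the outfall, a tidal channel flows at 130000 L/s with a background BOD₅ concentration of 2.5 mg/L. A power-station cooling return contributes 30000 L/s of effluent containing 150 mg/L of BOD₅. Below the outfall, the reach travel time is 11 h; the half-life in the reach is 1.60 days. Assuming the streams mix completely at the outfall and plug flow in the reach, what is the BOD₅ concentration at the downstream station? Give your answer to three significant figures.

24.7 mg/L

After mixing, C = (130000·2.500 + 30000·150.0) / 160000 = 4825000/160000 = 30.16 mg/L.
Half-life 1.60 d → k = ln 2 / 1.60 = 0.4332 d⁻¹.
First-order decay: C = 30.16·exp(−k·t) = 30.16·0.8199 = 24.73 mg/L.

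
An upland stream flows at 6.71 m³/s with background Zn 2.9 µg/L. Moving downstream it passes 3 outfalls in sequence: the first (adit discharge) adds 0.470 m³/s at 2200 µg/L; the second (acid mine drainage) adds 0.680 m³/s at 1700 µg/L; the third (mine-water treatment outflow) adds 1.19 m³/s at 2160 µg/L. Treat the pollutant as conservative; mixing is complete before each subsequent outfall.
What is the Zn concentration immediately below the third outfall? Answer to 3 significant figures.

Outfall 1: combined Q = 7.180 m³/s; C = (6.710·2.900 + 0.4700·2200)/7.180 = 146.7 µg/L.
Outfall 2: combined Q = 7.860 m³/s; C = (7.180·146.7 + 0.6800·1700)/7.860 = 281.1 µg/L.
Outfall 3: combined Q = 9.050 m³/s; C = (7.860·281.1 + 1.190·2160)/9.050 = 528.2 µg/L.

528 µg/L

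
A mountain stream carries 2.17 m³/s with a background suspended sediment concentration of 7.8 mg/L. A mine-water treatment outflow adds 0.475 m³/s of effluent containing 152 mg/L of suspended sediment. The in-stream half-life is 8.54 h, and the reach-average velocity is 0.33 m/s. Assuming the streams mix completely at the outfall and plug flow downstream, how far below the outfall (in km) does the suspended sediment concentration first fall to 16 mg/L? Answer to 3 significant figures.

10.9 km

Mass balance: C = (2.170·7.800 + 0.4750·152.0) / 2.645 = 89.13/2.645 = 33.70 mg/L.
Half-life 8.54 h → k = ln 2 / 8.54 = 0.08116 h⁻¹ = 1.948 d⁻¹.
Set 33.70·exp(−k·t) = 16 → t = ln(33.70/16)/k = 33030 s = 9.176 h.
Distance = v·t = 0.33·33030 = 10900 m = 10.90 km.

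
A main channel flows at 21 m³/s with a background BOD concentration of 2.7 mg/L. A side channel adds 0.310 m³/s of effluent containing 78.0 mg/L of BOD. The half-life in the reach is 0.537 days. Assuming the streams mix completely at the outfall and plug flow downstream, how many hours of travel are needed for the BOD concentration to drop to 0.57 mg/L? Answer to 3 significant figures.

35.3 h

Flow-weighted average: C = (21.00·2.700 + 0.3100·78.00) / 21.31 = 80.88/21.31 = 3.795 mg/L.
Half-life 0.537 d → k = ln 2 / 0.537 = 1.291 d⁻¹.
3.795·exp(−k·t) = 0.57 → t = ln(3.795/0.57)/k = 126900 s = 35.25 h.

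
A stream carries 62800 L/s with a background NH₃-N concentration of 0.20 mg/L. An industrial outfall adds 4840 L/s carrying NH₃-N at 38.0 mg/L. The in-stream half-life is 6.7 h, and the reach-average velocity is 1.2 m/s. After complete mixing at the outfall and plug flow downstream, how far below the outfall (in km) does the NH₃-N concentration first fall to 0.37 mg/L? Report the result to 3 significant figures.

Mixed concentration C = ΣQC/ΣQ = (62800·0.2000 + 4840·38.00) / 67640 = 196500/67640 = 2.905 mg/L.
Half-life 6.7 h → k = ln 2 / 6.7 = 0.1035 h⁻¹ = 2.483 d⁻¹.
Set 2.905·exp(−k·t) = 0.37 → t = ln(2.905/0.37)/k = 71700 s = 19.92 h.
Distance = v·t = 1.2·71700 = 86050 m = 86.05 km.

86.0 km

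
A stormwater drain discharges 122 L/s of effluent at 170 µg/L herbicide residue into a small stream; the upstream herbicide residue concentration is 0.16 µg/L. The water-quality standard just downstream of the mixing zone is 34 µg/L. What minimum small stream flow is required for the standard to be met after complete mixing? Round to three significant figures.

Set C_mix = 34: (Q·0.1600 + 122.0·170.0) / (Q + 122.0) = 34
→ Q = 122.0·(170.0 − 34)/(34 − 0.1600) = 490.3 L/s.

490 L/s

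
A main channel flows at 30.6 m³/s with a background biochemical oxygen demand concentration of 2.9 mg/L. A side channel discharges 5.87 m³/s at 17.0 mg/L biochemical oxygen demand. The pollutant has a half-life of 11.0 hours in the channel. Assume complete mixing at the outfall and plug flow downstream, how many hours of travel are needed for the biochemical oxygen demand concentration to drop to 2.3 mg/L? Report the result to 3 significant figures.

After mixing, C = (30.60·2.900 + 5.870·17.00) / 36.47 = 188.5/36.47 = 5.169 mg/L.
Half-life 11.0 h → k = ln 2 / 11.0 = 0.06301 h⁻¹ = 1.512 d⁻¹.
5.169·exp(−k·t) = 2.3 → t = ln(5.169/2.3)/k = 46270 s = 12.85 h.

12.9 h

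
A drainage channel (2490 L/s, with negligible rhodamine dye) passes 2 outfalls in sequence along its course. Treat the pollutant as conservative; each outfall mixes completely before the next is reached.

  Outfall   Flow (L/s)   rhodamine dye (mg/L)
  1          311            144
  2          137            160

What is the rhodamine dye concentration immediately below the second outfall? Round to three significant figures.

22.7 mg/L

After outfall 1: Q = 2490 + 311.0 = 2801 L/s; C = (2490·0 + 311.0·144.0)/2801 = 15.99 mg/L.
After outfall 2: Q = 2801 + 137.0 = 2938 L/s; C = (2801·15.99 + 137.0·160.0)/2938 = 22.70 mg/L.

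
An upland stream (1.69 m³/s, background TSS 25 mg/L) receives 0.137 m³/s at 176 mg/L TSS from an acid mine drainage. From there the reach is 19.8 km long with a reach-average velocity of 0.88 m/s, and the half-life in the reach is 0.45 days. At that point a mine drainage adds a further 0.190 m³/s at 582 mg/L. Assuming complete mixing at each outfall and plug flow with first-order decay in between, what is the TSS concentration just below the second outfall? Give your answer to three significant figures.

76.9 mg/L

Mass balance: C = (1.690·25.00 + 0.1370·176.0) / 1.827 = 66.36/1.827 = 36.32 mg/L; combined flow 1.827 m³/s.
Travel time t = 19.8·1000 / 0.88 = 22500 s = 6.250 h.
Half-life 0.45 d → k = ln 2 / 0.45 = 1.540 d⁻¹.
Applying C = C₀e^(−kt): 36.32 × 0.6696 = 24.32 mg/L.
Second outfall: C = (1.827·24.32 + 0.1900·582.0)/2.017 = 76.85 mg/L.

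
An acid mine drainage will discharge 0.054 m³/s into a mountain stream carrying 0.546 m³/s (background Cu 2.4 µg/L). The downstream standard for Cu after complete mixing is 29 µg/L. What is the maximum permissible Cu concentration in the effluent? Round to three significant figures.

At the limit, (Qr·Cr + Qe·Cₑ)/(Qr + Qe) = 29:
Cₑ = (0.6000·29 − 0.5460·2.400) / 0.05400 = 298.0 µg/L.

298 µg/L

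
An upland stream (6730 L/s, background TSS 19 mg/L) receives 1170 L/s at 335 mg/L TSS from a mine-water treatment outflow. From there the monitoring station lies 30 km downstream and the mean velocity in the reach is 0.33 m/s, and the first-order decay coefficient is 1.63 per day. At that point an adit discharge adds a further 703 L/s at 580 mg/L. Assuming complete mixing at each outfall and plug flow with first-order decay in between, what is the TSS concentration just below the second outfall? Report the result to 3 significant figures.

After mixing, C = (6730·19.00 + 1170·335.0) / 7900 = 519800/7900 = 65.80 mg/L; combined flow 7900 L/s.
Travel time t = 30·1000 / 0.33 = 90910 s = 25.25 h.
After decay, C = 65.80 × e^(−kt) = 65.80 × 0.1800 = 11.84 mg/L.
At the second outfall, C = (7900·11.84 + 703.0·580.0) / (7900 + 703.0) = 58.27 mg/L.

58.3 mg/L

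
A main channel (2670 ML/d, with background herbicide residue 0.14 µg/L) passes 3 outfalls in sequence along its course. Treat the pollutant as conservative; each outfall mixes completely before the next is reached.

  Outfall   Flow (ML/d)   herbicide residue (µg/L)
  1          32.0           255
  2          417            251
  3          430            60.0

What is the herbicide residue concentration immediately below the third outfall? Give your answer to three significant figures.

Below outfall 1: Q → 2702 ML/d, C = (2670·0.1400 + 32.00·255.0)/2702 = 3.158 µg/L.
Below outfall 2: Q → 3119 ML/d, C = (2702·3.158 + 417.0·251.0)/3119 = 36.29 µg/L.
Below outfall 3: Q → 3549 ML/d, C = (3119·36.29 + 430.0·60.00)/3549 = 39.17 µg/L.

39.2 µg/L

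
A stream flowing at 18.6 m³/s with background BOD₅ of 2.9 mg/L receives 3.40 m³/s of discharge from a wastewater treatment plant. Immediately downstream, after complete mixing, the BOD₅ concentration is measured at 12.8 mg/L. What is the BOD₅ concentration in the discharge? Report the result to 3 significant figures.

Mass balance: 18.60·2.900 + 3.400·Cₑ = 22.00·12.80
→ Cₑ = (22.00·12.80 − 18.60·2.900) / 3.400 = 66.96 mg/L.

67.0 mg/L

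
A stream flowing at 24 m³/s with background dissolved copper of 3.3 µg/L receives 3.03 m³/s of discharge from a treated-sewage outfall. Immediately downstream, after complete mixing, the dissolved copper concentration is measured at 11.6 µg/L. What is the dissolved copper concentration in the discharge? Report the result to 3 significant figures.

Mass balance: 24.00·3.300 + 3.030·Cₑ = 27.03·11.60
→ Cₑ = (27.03·11.60 − 24.00·3.300) / 3.030 = 77.34 µg/L.

77.3 µg/L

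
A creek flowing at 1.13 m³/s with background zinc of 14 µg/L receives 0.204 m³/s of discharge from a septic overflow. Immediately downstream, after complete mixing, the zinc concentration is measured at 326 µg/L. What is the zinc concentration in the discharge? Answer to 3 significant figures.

2050 µg/L

Mass balance: 1.130·14.00 + 0.2040·Cₑ = 1.334·326.0
→ Cₑ = (1.334·326.0 − 1.130·14.00) / 0.2040 = 2054 µg/L.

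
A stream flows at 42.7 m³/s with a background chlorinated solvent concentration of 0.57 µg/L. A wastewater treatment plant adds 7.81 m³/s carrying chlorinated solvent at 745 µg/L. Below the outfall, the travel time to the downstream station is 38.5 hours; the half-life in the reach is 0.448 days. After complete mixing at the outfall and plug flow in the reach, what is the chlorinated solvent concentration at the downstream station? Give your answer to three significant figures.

Mass balance: C = (42.70·0.5700 + 7.810·745.0) / 50.51 = 5843/50.51 = 115.7 µg/L.
Half-life 0.448 d → k = ln 2 / 0.448 = 1.547 d⁻¹.
Decay over the reach: 115.7·exp(−kt) = 115.7·0.08358 = 9.668 µg/L.

9.67 µg/L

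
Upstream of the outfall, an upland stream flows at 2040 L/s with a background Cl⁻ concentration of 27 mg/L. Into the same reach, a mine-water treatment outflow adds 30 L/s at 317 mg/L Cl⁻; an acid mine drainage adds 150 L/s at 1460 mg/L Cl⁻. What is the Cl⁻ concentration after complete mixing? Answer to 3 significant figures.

128 mg/L

Mixed concentration C = ΣQC/ΣQ = (2040·27.00 + 30.00·317.0 + 150.0·1460) / 2220 = 283600/2220 = 127.7 mg/L.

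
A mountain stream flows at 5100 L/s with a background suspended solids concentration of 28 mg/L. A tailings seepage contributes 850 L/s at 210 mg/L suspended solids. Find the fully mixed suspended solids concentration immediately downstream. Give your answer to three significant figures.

Mass balance: C = (5100·28.00 + 850.0·210.0) / 5950 = 321300/5950 = 54.00 mg/L.

54.0 mg/L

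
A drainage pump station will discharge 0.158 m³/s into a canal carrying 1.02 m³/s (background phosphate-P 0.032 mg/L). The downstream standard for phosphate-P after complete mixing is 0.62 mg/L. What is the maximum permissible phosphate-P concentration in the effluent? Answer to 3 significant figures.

At the limit, (Qr·Cr + Qe·Cₑ)/(Qr + Qe) = 0.62:
Cₑ = (1.178·0.62 − 1.020·0.03200) / 0.1580 = 4.416 mg/L.

4.42 mg/L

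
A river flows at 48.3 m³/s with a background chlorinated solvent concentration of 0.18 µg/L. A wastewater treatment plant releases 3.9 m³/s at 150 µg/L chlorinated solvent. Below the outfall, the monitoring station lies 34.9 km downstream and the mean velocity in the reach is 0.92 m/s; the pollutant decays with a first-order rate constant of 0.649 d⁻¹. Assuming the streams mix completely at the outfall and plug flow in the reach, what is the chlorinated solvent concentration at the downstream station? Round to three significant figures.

Flow-weighted average: C = (48.30·0.1800 + 3.900·150.0) / 52.20 = 593.7/52.20 = 11.37 µg/L.
Travel time t = 34.9·1000 / 0.92 = 37930 s = 10.54 h.
First-order decay: C = 11.37·exp(−k·t) = 11.37·0.7521 = 8.553 µg/L.

8.55 µg/L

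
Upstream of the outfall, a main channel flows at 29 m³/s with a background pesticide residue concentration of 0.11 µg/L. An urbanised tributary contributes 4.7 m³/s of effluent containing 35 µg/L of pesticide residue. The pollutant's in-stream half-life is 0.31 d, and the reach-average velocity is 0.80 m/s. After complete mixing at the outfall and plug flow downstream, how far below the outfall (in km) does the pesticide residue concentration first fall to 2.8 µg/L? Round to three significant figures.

Flow-weighted average: C = (29.00·0.1100 + 4.700·35.00) / 33.70 = 167.7/33.70 = 4.976 µg/L.
Half-life 0.31 d → k = ln 2 / 0.31 = 2.236 d⁻¹.
Set 4.976·exp(−k·t) = 2.8 → t = ln(4.976/2.8)/k = 22220 s = 6.172 h.
Distance = v·t = 0.80·22220 = 17770 m = 17.77 km.

17.8 km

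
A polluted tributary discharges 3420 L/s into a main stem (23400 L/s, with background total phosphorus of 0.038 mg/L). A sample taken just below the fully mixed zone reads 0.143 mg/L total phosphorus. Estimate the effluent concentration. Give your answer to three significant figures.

Mass balance: 23400·0.03800 + 3420·Cₑ = 26820·0.1430
→ Cₑ = (26820·0.1430 − 23400·0.03800) / 3420 = 0.8614 mg/L.

0.861 mg/L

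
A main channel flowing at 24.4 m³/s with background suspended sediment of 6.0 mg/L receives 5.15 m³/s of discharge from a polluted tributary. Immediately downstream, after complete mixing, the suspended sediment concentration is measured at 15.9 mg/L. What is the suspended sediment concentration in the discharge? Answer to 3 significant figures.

Mass balance: 24.40·6.000 + 5.150·Cₑ = 29.55·15.90
→ Cₑ = (29.55·15.90 − 24.40·6.000) / 5.150 = 62.80 mg/L.

62.8 mg/L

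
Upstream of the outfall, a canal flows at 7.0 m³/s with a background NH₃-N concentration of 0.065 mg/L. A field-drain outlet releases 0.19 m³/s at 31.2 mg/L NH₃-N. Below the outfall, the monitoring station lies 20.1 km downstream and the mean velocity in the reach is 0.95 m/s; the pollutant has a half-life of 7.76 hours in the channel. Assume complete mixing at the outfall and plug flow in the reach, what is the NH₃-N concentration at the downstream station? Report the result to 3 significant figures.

Conservation of mass: C = (7.000·0.06500 + 0.1900·31.20) / 7.190 = 6.383/7.190 = 0.8878 mg/L.
Travel time t = 20.1·1000 / 0.95 = 21160 s = 5.877 h.
Half-life 7.76 h → k = ln 2 / 7.76 = 0.08932 h⁻¹ = 2.144 d⁻¹.
After decay, C = 0.8878 × e^(−kt) = 0.8878 × 0.5916 = 0.5252 mg/L.

0.525 mg/L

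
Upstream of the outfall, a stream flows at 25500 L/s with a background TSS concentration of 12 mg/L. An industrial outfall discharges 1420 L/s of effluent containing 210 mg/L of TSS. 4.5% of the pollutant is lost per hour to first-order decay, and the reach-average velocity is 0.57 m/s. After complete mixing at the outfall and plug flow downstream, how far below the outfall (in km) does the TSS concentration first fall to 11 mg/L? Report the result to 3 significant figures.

31.8 km

After mixing, C = (25500·12.00 + 1420·210.0) / 26920 = 604200/26920 = 22.44 mg/L.
4.5%/h lost → k = −ln(1 − 0.045) = 0.04604 h⁻¹.
Set 22.44·exp(−k·t) = 11 → t = ln(22.44/11)/k = 55760 s = 15.49 h.
Distance = v·t = 0.57·55760 = 31780 m = 31.78 km.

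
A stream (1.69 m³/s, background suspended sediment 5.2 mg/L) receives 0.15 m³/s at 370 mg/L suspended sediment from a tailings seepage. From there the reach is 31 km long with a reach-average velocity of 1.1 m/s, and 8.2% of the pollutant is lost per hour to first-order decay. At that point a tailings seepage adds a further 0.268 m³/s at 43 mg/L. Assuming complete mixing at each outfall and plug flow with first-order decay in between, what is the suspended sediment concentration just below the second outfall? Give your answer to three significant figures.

After mixing, C = (1.690·5.200 + 0.1500·370.0) / 1.840 = 64.29/1.840 = 34.94 mg/L; combined flow 1.840 m³/s.
Travel time t = 31·1000 / 1.1 = 28180 s = 7.828 h.
8.2%/h lost → k = −ln(1 − 0.082) = 0.08556 h⁻¹.
Decay over the reach: 34.94·exp(−kt) = 34.94·0.5118 = 17.88 mg/L.
At the second outfall, C = (1.840·17.88 + 0.2680·43.00) / (1.840 + 0.2680) = 21.08 mg/L.

21.1 mg/L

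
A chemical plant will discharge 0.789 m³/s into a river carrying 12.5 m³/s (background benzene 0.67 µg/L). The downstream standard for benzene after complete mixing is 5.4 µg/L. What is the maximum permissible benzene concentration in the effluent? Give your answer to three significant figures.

80.3 µg/L

At the limit, (Qr·Cr + Qe·Cₑ)/(Qr + Qe) = 5.4:
Cₑ = (13.29·5.4 − 12.50·0.6700) / 0.7890 = 80.34 µg/L.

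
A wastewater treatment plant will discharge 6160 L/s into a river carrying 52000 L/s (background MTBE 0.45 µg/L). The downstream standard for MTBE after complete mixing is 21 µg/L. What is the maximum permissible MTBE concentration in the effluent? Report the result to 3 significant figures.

At the limit, (Qr·Cr + Qe·Cₑ)/(Qr + Qe) = 21:
Cₑ = (58160·21 − 52000·0.4500) / 6160 = 194.5 µg/L.

194 µg/L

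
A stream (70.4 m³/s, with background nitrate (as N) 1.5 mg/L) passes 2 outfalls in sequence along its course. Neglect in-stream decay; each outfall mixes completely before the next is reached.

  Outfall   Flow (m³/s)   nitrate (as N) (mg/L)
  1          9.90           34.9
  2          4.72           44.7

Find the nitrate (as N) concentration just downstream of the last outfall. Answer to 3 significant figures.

7.79 mg/L

Outfall 1: combined Q = 80.30 m³/s; C = (70.40·1.500 + 9.900·34.90)/80.30 = 5.618 mg/L.
Outfall 2: combined Q = 85.02 m³/s; C = (80.30·5.618 + 4.720·44.70)/85.02 = 7.788 mg/L.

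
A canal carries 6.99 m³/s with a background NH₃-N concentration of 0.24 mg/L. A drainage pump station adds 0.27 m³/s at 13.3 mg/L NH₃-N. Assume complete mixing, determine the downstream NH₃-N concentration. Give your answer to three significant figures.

0.726 mg/L

Flow-weighted average: C = (6.990·0.2400 + 0.2700·13.30) / 7.260 = 5.269/7.260 = 0.7257 mg/L.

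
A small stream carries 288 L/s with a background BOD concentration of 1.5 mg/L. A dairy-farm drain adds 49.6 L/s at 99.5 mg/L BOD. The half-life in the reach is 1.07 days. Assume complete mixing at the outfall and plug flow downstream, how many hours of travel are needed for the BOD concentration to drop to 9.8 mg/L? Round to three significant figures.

17.9 h

Mixed concentration C = ΣQC/ΣQ = (288.0·1.500 + 49.60·99.50) / 337.6 = 5367/337.6 = 15.90 mg/L.
Half-life 1.07 d → k = ln 2 / 1.07 = 0.6478 d⁻¹.
15.90·exp(−k·t) = 9.8 → t = ln(15.90/9.8)/k = 64530 s = 17.92 h.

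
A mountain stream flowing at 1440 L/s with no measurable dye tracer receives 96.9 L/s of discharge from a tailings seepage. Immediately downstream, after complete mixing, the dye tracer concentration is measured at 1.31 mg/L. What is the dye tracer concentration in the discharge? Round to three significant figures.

Mass balance: 1440·0 + 96.90·Cₑ = 1537·1.310
→ Cₑ = (1537·1.310 − 1440·0) / 96.90 = 20.78 mg/L.

20.8 mg/L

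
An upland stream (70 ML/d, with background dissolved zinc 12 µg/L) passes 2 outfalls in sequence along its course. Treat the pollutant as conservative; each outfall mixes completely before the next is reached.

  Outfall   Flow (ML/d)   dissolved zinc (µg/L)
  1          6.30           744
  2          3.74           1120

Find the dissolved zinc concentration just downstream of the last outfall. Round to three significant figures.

121 µg/L

Outfall 1: combined Q = 76.30 ML/d; C = (70.00·12.00 + 6.300·744.0)/76.30 = 72.44 µg/L.
Outfall 2: combined Q = 80.04 ML/d; C = (76.30·72.44 + 3.740·1120)/80.04 = 121.4 µg/L.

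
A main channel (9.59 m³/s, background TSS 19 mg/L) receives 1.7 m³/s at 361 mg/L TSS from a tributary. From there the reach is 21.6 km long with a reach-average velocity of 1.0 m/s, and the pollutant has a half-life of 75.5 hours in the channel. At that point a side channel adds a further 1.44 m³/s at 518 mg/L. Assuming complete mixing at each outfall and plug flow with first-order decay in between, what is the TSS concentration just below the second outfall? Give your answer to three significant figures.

After mixing, C = (9.590·19.00 + 1.700·361.0) / 11.29 = 795.9/11.29 = 70.50 mg/L; combined flow 11.29 m³/s.
Travel time t = 21.6·1000 / 1.0 = 21600 s = 6.000 h.
Half-life 75.5 h → k = ln 2 / 75.5 = 0.009181 h⁻¹ = 0.2203 d⁻¹.
After decay, C = 70.50 × e^(−kt) = 70.50 × 0.9464 = 66.72 mg/L.
At the second outfall, C = (11.29·66.72 + 1.440·518.0) / (11.29 + 1.440) = 117.8 mg/L.

118 mg/L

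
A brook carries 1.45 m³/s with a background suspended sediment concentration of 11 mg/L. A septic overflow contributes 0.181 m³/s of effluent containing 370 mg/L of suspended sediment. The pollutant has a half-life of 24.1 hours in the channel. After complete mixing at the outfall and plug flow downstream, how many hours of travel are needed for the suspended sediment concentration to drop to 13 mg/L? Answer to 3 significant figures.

47.4 h

Mixed concentration C = ΣQC/ΣQ = (1.450·11.00 + 0.1810·370.0) / 1.631 = 82.92/1.631 = 50.84 mg/L.
Half-life 24.1 h → k = ln 2 / 24.1 = 0.02876 h⁻¹ = 0.6903 d⁻¹.
50.84·exp(−k·t) = 13 → t = ln(50.84/13)/k = 170700 s = 47.42 h.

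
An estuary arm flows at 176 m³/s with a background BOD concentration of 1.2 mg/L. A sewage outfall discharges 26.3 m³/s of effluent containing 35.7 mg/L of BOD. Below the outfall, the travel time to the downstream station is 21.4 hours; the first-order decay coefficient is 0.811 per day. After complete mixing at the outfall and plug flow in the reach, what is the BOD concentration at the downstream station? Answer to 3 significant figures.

Mixed concentration C = ΣQC/ΣQ = (176.0·1.200 + 26.30·35.70) / 202.3 = 1150/202.3 = 5.685 mg/L.
After decay, C = 5.685 × e^(−kt) = 5.685 × 0.4852 = 2.759 mg/L.

2.76 mg/L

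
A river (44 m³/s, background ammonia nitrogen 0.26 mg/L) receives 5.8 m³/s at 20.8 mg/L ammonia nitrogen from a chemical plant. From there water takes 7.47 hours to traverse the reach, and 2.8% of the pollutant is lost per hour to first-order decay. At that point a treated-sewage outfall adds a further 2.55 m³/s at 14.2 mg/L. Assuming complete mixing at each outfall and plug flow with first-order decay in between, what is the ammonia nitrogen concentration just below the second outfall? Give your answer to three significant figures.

2.73 mg/L

Mixed concentration C = ΣQC/ΣQ = (44.00·0.2600 + 5.800·20.80) / 49.80 = 132.1/49.80 = 2.652 mg/L; combined flow 49.80 m³/s.
2.8%/h lost → k = −ln(1 − 0.028) = 0.02840 h⁻¹.
Decay over the reach: 2.652·exp(−kt) = 2.652·0.8088 = 2.145 mg/L.
Second outfall: C = (49.80·2.145 + 2.550·14.20)/52.35 = 2.732 mg/L.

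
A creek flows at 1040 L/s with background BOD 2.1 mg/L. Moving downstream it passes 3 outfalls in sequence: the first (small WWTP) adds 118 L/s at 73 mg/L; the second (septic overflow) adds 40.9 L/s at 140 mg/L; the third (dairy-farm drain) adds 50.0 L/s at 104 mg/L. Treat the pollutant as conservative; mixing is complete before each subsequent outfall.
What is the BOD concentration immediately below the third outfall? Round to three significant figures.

Below outfall 1: Q → 1158 L/s, C = (1040·2.100 + 118.0·73.00)/1158 = 9.325 mg/L.
Below outfall 2: Q → 1199 L/s, C = (1158·9.325 + 40.90·140.0)/1199 = 13.78 mg/L.
Below outfall 3: Q → 1249 L/s, C = (1199·13.78 + 50.00·104.0)/1249 = 17.39 mg/L.

17.4 mg/L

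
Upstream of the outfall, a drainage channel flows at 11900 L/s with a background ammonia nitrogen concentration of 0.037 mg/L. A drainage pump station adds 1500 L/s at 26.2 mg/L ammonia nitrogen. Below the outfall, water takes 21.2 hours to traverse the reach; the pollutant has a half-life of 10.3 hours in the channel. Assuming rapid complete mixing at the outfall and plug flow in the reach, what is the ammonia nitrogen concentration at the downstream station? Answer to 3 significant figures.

0.712 mg/L

Mass balance: C = (11900·0.03700 + 1500·26.20) / 13400 = 39740/13400 = 2.966 mg/L.
Half-life 10.3 h → k = ln 2 / 10.3 = 0.06730 h⁻¹ = 1.615 d⁻¹.
Decay over the reach: 2.966·exp(−kt) = 2.966·0.2401 = 0.7121 mg/L.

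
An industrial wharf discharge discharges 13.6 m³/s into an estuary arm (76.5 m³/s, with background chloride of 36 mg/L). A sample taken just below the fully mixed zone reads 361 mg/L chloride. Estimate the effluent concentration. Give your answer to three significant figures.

Mass balance: 76.50·36.00 + 13.60·Cₑ = 90.10·361.0
→ Cₑ = (90.10·361.0 − 76.50·36.00) / 13.60 = 2189 mg/L.

2190 mg/L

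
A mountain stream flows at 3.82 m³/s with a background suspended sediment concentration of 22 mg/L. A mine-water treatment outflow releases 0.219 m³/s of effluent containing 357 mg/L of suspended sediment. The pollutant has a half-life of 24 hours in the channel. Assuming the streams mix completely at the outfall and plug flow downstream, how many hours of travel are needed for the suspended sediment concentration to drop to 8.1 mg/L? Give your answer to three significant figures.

Mass balance: C = (3.820·22.00 + 0.2190·357.0) / 4.039 = 162.2/4.039 = 40.16 mg/L.
Half-life 24 h → k = ln 2 / 24 = 0.02888 h⁻¹ = 0.6931 d⁻¹.
40.16·exp(−k·t) = 8.1 → t = ln(40.16/8.1)/k = 199600 s = 55.44 h.

55.4 h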